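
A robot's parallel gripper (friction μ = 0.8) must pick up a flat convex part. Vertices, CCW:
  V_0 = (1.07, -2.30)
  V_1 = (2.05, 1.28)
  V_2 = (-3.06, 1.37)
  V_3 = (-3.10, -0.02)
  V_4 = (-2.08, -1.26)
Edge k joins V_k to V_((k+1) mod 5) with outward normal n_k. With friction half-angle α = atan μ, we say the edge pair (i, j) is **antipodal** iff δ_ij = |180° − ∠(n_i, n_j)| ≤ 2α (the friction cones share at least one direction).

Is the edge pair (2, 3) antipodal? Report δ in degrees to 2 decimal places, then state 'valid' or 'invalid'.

δ = 138.91°, invalid

α = atan 0.8 = 38.66°;  2α = 77.32°
edge 2: e_2 = (-0.04, -1.39);  n_2 = (-0.9996, +0.0288)
edge 3: e_3 = (+1.02, -1.24);  n_3 = (-0.7723, -0.6353)
∠(n_2, n_3) = 41.09°
δ = |180° − 41.09°| = 138.91°
138.91° > 2α = 77.32°  →  invalid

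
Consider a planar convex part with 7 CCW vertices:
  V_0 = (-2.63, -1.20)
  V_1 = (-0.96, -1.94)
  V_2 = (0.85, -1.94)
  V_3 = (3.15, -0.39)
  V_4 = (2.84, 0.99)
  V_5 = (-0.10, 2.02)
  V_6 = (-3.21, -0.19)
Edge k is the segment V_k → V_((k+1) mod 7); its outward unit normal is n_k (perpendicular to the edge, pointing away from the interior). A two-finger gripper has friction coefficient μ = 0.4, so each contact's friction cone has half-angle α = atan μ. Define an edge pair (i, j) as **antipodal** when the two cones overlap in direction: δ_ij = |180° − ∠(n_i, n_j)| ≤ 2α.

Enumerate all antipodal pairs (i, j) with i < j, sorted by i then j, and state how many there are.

α = atan 0.4 = 21.80°;  2α = 43.60°
n_0 = (-0.4051, -0.9143)
n_1 = (+0.0000, -1.0000)
n_2 = (+0.5589, -0.8293)
n_3 = (+0.9757, +0.2192)
n_4 = (+0.3306, +0.9438)
n_5 = (-0.5793, +0.8151)
n_6 = (-0.8672, -0.4980)
  (0,1): δ = 156.10°  ·
  (0,2): δ = 122.12°  ·
  (0,3): δ = 53.44°  ·
  (0,4): δ = 4.59°  ✓
  (0,5): δ = 59.30°  ·
  (0,6): δ = 143.77°  ·
  (1,2): δ = 146.02°  ·
  (1,3): δ = 77.34°  ·
  (1,4): δ = 19.31°  ✓
  (1,5): δ = 35.40°  ✓
  (1,6): δ = 119.87°  ·
  (2,3): δ = 111.32°  ·
  (2,4): δ = 53.28°  ·
  (2,5): δ = 1.42°  ✓
  (2,6): δ = 85.89°  ·
  (3,4): δ = 121.97°  ·
  (3,5): δ = 67.26°  ·
  (3,6): δ = 17.21°  ✓
  (4,5): δ = 125.29°  ·
  (4,6): δ = 40.83°  ✓
  (5,6): δ = 95.53°  ·
antipodal pairs: 6

count = 6; pairs: (0,4), (1,4), (1,5), (2,5), (3,6), (4,6)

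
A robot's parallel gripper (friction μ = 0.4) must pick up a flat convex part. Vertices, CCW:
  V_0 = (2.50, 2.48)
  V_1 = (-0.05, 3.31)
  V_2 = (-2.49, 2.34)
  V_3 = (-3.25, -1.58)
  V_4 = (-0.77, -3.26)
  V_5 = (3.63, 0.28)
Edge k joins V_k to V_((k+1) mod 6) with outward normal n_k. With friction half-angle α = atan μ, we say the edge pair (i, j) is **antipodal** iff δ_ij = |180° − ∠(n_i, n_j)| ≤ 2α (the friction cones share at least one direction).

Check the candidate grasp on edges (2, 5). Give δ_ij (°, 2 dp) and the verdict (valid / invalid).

δ = 38.16°, valid

α = atan 0.4 = 21.80°;  2α = 43.60°
edge 2: e_2 = (-0.76, -3.92);  n_2 = (-0.9817, +0.1903)
edge 5: e_5 = (-1.13, +2.20);  n_5 = (+0.8895, +0.4569)
∠(n_2, n_5) = 141.84°
δ = |180° − 141.84°| = 38.16°
38.16° ≤ 2α = 43.60°  →  valid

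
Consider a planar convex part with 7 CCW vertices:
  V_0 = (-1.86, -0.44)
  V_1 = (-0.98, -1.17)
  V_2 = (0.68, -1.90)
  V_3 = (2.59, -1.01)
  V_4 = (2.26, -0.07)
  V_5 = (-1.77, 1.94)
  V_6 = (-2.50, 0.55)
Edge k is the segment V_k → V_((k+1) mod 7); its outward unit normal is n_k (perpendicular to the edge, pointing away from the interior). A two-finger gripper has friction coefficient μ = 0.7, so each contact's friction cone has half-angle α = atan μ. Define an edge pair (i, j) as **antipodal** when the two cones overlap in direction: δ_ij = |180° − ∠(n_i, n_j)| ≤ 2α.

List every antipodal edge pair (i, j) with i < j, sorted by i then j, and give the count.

count = 9; pairs: (0,3), (0,4), (1,3), (1,4), (2,4), (2,5), (3,5), (3,6), (4,6)

α = atan 0.7 = 34.99°;  2α = 69.98°
n_0 = (-0.6385, -0.7697)
n_1 = (-0.4026, -0.9154)
n_2 = (+0.4224, -0.9064)
n_3 = (+0.9435, +0.3312)
n_4 = (+0.4463, +0.8949)
n_5 = (-0.8853, +0.4650)
n_6 = (-0.8398, -0.5429)
  (0,1): δ = 164.06°  ·
  (0,2): δ = 115.34°  ·
  (0,3): δ = 30.98°  ✓
  (0,4): δ = 13.17°  ✓
  (0,5): δ = 101.97°  ·
  (0,6): δ = 162.56°  ·
  (1,2): δ = 131.28°  ·
  (1,3): δ = 46.92°  ✓
  (1,4): δ = 2.77°  ✓
  (1,5): δ = 86.03°  ·
  (1,6): δ = 146.62°  ·
  (2,3): δ = 95.64°  ·
  (2,4): δ = 51.49°  ✓
  (2,5): δ = 37.31°  ✓
  (2,6): δ = 97.90°  ·
  (3,4): δ = 135.85°  ·
  (3,5): δ = 47.05°  ✓
  (3,6): δ = 13.54°  ✓
  (4,5): δ = 91.20°  ·
  (4,6): δ = 30.61°  ✓
  (5,6): δ = 119.41°  ·
antipodal pairs: 9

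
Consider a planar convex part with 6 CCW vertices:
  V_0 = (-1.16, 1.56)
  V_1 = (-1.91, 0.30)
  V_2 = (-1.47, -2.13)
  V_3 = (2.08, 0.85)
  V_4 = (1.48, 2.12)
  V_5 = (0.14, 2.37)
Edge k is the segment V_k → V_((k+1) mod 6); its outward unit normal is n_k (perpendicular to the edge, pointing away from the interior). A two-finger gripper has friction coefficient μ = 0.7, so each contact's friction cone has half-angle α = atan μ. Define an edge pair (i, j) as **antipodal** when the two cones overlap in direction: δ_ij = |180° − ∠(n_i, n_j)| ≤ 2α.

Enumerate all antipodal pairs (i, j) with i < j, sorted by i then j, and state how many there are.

count = 7; pairs: (0,2), (0,3), (1,2), (1,3), (1,4), (2,4), (2,5)

α = atan 0.7 = 34.99°;  2α = 69.98°
n_0 = (-0.8593, +0.5115)
n_1 = (-0.9840, -0.1782)
n_2 = (+0.6429, -0.7659)
n_3 = (+0.9042, +0.4272)
n_4 = (+0.1834, +0.9830)
n_5 = (-0.5288, +0.8487)
  (0,1): δ = 138.97°  ·
  (0,2): δ = 19.23°  ✓
  (0,3): δ = 56.05°  ✓
  (0,4): δ = 110.19°  ·
  (0,5): δ = 152.69°  ·
  (1,2): δ = 60.25°  ✓
  (1,3): δ = 15.02°  ✓
  (1,4): δ = 69.17°  ✓
  (1,5): δ = 111.66°  ·
  (2,3): δ = 104.72°  ·
  (2,4): δ = 50.58°  ✓
  (2,5): δ = 8.09°  ✓
  (3,4): δ = 125.86°  ·
  (3,5): δ = 83.36°  ·
  (4,5): δ = 137.51°  ·
antipodal pairs: 7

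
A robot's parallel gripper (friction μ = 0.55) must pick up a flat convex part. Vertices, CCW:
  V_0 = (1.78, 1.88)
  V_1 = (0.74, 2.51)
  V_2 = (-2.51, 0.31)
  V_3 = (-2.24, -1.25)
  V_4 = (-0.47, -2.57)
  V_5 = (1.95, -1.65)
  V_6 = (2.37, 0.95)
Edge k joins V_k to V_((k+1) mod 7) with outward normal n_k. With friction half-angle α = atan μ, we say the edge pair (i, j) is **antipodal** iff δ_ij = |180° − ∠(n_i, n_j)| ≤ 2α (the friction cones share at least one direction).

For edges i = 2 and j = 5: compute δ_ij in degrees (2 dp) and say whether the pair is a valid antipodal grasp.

α = atan 0.55 = 28.81°;  2α = 57.62°
edge 2: e_2 = (+0.27, -1.56);  n_2 = (-0.9854, -0.1705)
edge 5: e_5 = (+0.42, +2.60);  n_5 = (+0.9872, -0.1595)
∠(n_2, n_5) = 161.00°
δ = |180° − 161.00°| = 19.00°
19.00° ≤ 2α = 57.62°  →  valid

δ = 19.00°, valid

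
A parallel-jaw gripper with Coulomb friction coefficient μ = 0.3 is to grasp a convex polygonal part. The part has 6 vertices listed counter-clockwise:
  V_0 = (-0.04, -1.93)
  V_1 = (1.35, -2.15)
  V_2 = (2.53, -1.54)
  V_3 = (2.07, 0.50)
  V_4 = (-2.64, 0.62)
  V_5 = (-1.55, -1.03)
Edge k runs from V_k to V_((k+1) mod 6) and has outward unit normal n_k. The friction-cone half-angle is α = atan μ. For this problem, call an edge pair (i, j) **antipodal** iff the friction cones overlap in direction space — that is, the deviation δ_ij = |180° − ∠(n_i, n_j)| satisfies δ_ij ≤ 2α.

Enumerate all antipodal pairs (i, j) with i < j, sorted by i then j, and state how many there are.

count = 4; pairs: (0,3), (1,3), (2,4), (3,5)

α = atan 0.3 = 16.70°;  2α = 33.40°
n_0 = (-0.1563, -0.9877)
n_1 = (+0.4592, -0.8883)
n_2 = (+0.9755, +0.2200)
n_3 = (+0.0255, +0.9997)
n_4 = (-0.8344, -0.5512)
n_5 = (-0.5120, -0.8590)
  (0,1): δ = 143.67°  ·
  (0,2): δ = 68.30°  ·
  (0,3): δ = 7.53°  ✓
  (0,4): δ = 132.44°  ·
  (0,5): δ = 158.20°  ·
  (1,2): δ = 104.63°  ·
  (1,3): δ = 28.80°  ✓
  (1,4): δ = 96.11°  ·
  (1,5): δ = 121.87°  ·
  (2,3): δ = 104.17°  ·
  (2,4): δ = 20.74°  ✓
  (2,5): δ = 46.50°  ·
  (3,4): δ = 55.09°  ·
  (3,5): δ = 29.34°  ✓
  (4,5): δ = 154.25°  ·
antipodal pairs: 4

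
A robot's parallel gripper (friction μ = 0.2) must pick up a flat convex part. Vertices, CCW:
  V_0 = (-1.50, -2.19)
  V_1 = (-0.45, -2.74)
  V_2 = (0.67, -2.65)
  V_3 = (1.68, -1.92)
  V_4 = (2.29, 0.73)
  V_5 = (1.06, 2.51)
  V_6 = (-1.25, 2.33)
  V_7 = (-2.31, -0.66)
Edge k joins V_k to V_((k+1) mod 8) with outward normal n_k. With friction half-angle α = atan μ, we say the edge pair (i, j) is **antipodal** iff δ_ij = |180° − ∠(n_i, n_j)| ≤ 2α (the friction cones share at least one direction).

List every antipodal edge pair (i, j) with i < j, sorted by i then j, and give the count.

count = 3; pairs: (1,5), (3,6), (4,7)

α = atan 0.2 = 11.31°;  2α = 22.62°
n_0 = (-0.4640, -0.8858)
n_1 = (+0.0801, -0.9968)
n_2 = (+0.5858, -0.8105)
n_3 = (+0.9745, -0.2243)
n_4 = (+0.8227, +0.5685)
n_5 = (-0.0777, +0.9970)
n_6 = (-0.9425, +0.3341)
n_7 = (-0.8838, -0.4679)
  (0,1): δ = 147.76°  ·
  (0,2): δ = 116.50°  ·
  (0,3): δ = 75.32°  ·
  (0,4): δ = 27.71°  ·
  (0,5): δ = 32.10°  ·
  (0,6): δ = 98.13°  ·
  (0,7): δ = 145.54°  ·
  (1,2): δ = 148.74°  ·
  (1,3): δ = 107.56°  ·
  (1,4): δ = 59.95°  ·
  (1,5): δ = 0.14°  ✓
  (1,6): δ = 65.89°  ·
  (1,7): δ = 113.30°  ·
  (2,3): δ = 138.82°  ·
  (2,4): δ = 91.21°  ·
  (2,5): δ = 31.40°  ·
  (2,6): δ = 34.62°  ·
  (2,7): δ = 82.04°  ·
  (3,4): δ = 132.39°  ·
  (3,5): δ = 72.58°  ·
  (3,6): δ = 6.56°  ✓
  (3,7): δ = 40.86°  ·
  (4,5): δ = 120.19°  ·
  (4,6): δ = 54.17°  ·
  (4,7): δ = 6.75°  ✓
  (5,6): δ = 113.98°  ·
  (5,7): δ = 66.56°  ·
  (6,7): δ = 132.58°  ·
antipodal pairs: 3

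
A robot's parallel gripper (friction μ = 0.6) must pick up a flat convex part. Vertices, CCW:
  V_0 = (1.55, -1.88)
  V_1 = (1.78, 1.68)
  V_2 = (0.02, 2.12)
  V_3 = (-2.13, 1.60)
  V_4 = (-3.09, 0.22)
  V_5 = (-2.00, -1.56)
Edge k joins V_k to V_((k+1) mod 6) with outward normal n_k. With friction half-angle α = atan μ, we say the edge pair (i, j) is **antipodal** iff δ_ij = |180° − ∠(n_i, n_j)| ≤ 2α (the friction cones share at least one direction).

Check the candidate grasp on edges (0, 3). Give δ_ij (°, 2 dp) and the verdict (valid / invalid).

α = atan 0.6 = 30.96°;  2α = 61.93°
edge 0: e_0 = (+0.23, +3.56);  n_0 = (+0.9979, -0.0645)
edge 3: e_3 = (-0.96, -1.38);  n_3 = (-0.8209, +0.5711)
∠(n_0, n_3) = 148.87°
δ = |180° − 148.87°| = 31.13°
31.13° ≤ 2α = 61.93°  →  valid

δ = 31.13°, valid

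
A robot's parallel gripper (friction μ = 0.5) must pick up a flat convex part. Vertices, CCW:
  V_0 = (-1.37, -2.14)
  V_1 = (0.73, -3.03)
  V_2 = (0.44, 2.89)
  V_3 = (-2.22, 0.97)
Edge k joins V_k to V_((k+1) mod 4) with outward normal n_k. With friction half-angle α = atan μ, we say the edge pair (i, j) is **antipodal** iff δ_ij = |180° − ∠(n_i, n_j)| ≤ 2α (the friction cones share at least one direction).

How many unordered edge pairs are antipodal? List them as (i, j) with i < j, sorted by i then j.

α = atan 0.5 = 26.57°;  2α = 53.13°
n_0 = (-0.3902, -0.9207)
n_1 = (+0.9988, +0.0489)
n_2 = (-0.5853, +0.8108)
n_3 = (-0.9646, -0.2636)
  (0,1): δ = 64.23°  ·
  (0,2): δ = 58.79°  ·
  (0,3): δ = 128.25°  ·
  (1,2): δ = 56.98°  ·
  (1,3): δ = 12.48°  ✓
  (2,3): δ = 110.54°  ·
antipodal pairs: 1

count = 1; pairs: (1,3)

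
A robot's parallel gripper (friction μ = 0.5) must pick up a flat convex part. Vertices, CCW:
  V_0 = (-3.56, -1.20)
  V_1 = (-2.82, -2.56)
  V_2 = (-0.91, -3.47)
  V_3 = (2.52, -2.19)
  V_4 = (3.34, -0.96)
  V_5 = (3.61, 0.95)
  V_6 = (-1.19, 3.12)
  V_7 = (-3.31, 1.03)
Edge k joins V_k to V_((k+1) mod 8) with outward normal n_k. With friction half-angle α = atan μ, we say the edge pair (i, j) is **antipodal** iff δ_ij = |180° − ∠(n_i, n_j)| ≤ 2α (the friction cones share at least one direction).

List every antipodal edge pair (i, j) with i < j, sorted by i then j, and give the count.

α = atan 0.5 = 26.57°;  2α = 53.13°
n_0 = (-0.8784, -0.4779)
n_1 = (-0.4301, -0.9028)
n_2 = (+0.3496, -0.9369)
n_3 = (+0.8321, -0.5547)
n_4 = (+0.9902, -0.1400)
n_5 = (+0.4119, +0.9112)
n_6 = (-0.7021, +0.7121)
n_7 = (-0.9938, +0.1114)
  (0,1): δ = 144.03°  ·
  (0,2): δ = 98.09°  ·
  (0,3): δ = 62.24°  ·
  (0,4): δ = 36.60°  ✓
  (0,5): δ = 37.12°  ✓
  (0,6): δ = 106.04°  ·
  (0,7): δ = 145.05°  ·
  (1,2): δ = 134.06°  ·
  (1,3): δ = 98.22°  ·
  (1,4): δ = 72.57°  ·
  (1,5): δ = 1.15°  ✓
  (1,6): δ = 70.07°  ·
  (1,7): δ = 109.08°  ·
  (2,3): δ = 144.15°  ·
  (2,4): δ = 118.51°  ·
  (2,5): δ = 44.79°  ✓
  (2,6): δ = 24.13°  ✓
  (2,7): δ = 63.14°  ·
  (3,4): δ = 154.36°  ·
  (3,5): δ = 80.64°  ·
  (3,6): δ = 11.72°  ✓
  (3,7): δ = 27.29°  ✓
  (4,5): δ = 106.28°  ·
  (4,6): δ = 37.36°  ✓
  (4,7): δ = 1.65°  ✓
  (5,6): δ = 111.08°  ·
  (5,7): δ = 72.07°  ·
  (6,7): δ = 140.99°  ·
antipodal pairs: 9

count = 9; pairs: (0,4), (0,5), (1,5), (2,5), (2,6), (3,6), (3,7), (4,6), (4,7)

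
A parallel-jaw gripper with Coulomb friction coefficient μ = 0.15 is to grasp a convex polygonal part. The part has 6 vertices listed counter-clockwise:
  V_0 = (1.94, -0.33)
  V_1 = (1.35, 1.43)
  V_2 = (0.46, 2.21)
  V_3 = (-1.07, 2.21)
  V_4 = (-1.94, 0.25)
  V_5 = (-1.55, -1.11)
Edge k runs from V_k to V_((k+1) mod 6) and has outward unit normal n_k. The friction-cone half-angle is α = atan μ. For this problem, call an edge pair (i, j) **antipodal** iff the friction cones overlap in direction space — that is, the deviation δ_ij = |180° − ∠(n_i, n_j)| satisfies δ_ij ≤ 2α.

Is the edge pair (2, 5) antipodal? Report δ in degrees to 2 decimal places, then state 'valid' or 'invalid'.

δ = 12.60°, valid

α = atan 0.15 = 8.53°;  2α = 17.06°
edge 2: e_2 = (-1.53, +0.00);  n_2 = (+0.0000, +1.0000)
edge 5: e_5 = (+3.49, +0.78);  n_5 = (+0.2181, -0.9759)
∠(n_2, n_5) = 167.40°
δ = |180° − 167.40°| = 12.60°
12.60° ≤ 2α = 17.06°  →  valid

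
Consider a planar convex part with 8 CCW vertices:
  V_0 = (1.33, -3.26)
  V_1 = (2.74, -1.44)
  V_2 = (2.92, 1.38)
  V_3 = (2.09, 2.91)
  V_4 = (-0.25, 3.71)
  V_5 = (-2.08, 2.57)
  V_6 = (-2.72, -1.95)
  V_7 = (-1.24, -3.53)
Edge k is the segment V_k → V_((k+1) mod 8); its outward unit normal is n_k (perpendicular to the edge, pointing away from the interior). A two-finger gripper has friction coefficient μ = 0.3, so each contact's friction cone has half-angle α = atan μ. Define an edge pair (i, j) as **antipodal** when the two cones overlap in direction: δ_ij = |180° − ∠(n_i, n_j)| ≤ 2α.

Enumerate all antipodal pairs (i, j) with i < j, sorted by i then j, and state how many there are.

count = 7; pairs: (0,4), (0,5), (1,5), (2,6), (3,6), (3,7), (4,7)

α = atan 0.3 = 16.70°;  2α = 33.40°
n_0 = (+0.7905, -0.6124)
n_1 = (+0.9980, -0.0637)
n_2 = (+0.8790, +0.4768)
n_3 = (+0.3235, +0.9462)
n_4 = (-0.5287, +0.8488)
n_5 = (-0.9901, +0.1402)
n_6 = (-0.7298, -0.6836)
n_7 = (+0.1045, -0.9945)
  (0,1): δ = 145.89°  ·
  (0,2): δ = 113.76°  ·
  (0,3): δ = 71.11°  ·
  (0,4): δ = 20.31°  ✓
  (0,5): δ = 29.71°  ✓
  (0,6): δ = 80.89°  ·
  (0,7): δ = 133.76°  ·
  (1,2): δ = 147.87°  ·
  (1,3): δ = 105.22°  ·
  (1,4): δ = 54.43°  ·
  (1,5): δ = 4.41°  ✓
  (1,6): δ = 46.78°  ·
  (1,7): δ = 99.65°  ·
  (2,3): δ = 137.35°  ·
  (2,4): δ = 86.56°  ·
  (2,5): δ = 36.54°  ·
  (2,6): δ = 14.65°  ✓
  (2,7): δ = 67.52°  ·
  (3,4): δ = 129.20°  ·
  (3,5): δ = 79.18°  ·
  (3,6): δ = 28.00°  ✓
  (3,7): δ = 24.87°  ✓
  (4,5): δ = 129.98°  ·
  (4,6): δ = 78.79°  ·
  (4,7): δ = 25.92°  ✓
  (5,6): δ = 128.81°  ·
  (5,7): δ = 75.94°  ·
  (6,7): δ = 127.13°  ·
antipodal pairs: 7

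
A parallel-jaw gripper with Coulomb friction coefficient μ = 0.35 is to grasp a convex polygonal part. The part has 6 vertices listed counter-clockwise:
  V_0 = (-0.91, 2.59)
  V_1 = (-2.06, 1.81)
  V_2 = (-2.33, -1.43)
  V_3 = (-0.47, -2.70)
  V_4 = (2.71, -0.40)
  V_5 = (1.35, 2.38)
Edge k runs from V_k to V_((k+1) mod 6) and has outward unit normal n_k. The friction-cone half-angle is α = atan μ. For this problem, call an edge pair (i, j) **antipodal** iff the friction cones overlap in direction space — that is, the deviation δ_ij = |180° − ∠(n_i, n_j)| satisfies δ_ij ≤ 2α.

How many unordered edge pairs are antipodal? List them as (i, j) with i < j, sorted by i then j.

count = 4; pairs: (0,3), (1,4), (2,4), (2,5)

α = atan 0.35 = 19.29°;  2α = 38.58°
n_0 = (-0.5613, +0.8276)
n_1 = (-0.9965, +0.0830)
n_2 = (-0.5639, -0.8259)
n_3 = (+0.5860, -0.8103)
n_4 = (+0.8983, +0.4394)
n_5 = (+0.0925, +0.9957)
  (0,1): δ = 128.91°  ·
  (0,2): δ = 68.47°  ·
  (0,3): δ = 1.73°  ✓
  (0,4): δ = 81.92°  ·
  (0,5): δ = 140.54°  ·
  (1,2): δ = 119.56°  ·
  (1,3): δ = 49.36°  ·
  (1,4): δ = 30.83°  ✓
  (1,5): δ = 89.45°  ·
  (2,3): δ = 109.80°  ·
  (2,4): δ = 29.61°  ✓
  (2,5): δ = 29.02°  ✓
  (3,4): δ = 99.81°  ·
  (3,5): δ = 41.19°  ·
  (4,5): δ = 121.38°  ·
antipodal pairs: 4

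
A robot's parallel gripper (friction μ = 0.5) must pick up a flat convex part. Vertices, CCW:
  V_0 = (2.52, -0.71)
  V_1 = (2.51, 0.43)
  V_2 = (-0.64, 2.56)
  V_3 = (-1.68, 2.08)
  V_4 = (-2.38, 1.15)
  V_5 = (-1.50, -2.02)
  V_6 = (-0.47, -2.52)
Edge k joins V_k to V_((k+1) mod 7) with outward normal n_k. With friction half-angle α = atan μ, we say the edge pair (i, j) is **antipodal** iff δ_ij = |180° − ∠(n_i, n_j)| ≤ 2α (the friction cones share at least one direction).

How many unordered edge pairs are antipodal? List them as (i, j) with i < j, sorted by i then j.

α = atan 0.5 = 26.57°;  2α = 53.13°
n_0 = (+1.0000, +0.0088)
n_1 = (+0.5602, +0.8284)
n_2 = (-0.4191, +0.9080)
n_3 = (-0.7990, +0.6014)
n_4 = (-0.9636, -0.2675)
n_5 = (-0.4367, -0.8996)
n_6 = (+0.5179, -0.8555)
  (0,1): δ = 124.57°  ·
  (0,2): δ = 65.73°  ·
  (0,3): δ = 37.47°  ✓
  (0,4): δ = 15.01°  ✓
  (0,5): δ = 63.60°  ·
  (0,6): δ = 120.69°  ·
  (1,2): δ = 121.16°  ·
  (1,3): δ = 92.90°  ·
  (1,4): δ = 40.42°  ✓
  (1,5): δ = 8.17°  ✓
  (1,6): δ = 65.25°  ·
  (2,3): δ = 151.74°  ·
  (2,4): δ = 99.26°  ·
  (2,5): δ = 50.67°  ✓
  (2,6): δ = 6.41°  ✓
  (3,4): δ = 127.52°  ·
  (3,5): δ = 78.93°  ·
  (3,6): δ = 21.84°  ✓
  (4,5): δ = 131.41°  ·
  (4,6): δ = 74.33°  ·
  (5,6): δ = 122.92°  ·
antipodal pairs: 7

count = 7; pairs: (0,3), (0,4), (1,4), (1,5), (2,5), (2,6), (3,6)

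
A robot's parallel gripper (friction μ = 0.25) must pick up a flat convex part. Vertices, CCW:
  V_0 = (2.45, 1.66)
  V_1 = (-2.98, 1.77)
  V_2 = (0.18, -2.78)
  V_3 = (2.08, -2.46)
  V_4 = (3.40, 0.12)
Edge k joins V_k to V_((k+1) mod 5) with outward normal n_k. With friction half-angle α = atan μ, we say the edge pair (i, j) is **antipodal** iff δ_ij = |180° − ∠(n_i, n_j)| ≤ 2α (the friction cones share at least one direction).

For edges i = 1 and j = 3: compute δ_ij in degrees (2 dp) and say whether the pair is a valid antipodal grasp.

δ = 61.88°, invalid

α = atan 0.25 = 14.04°;  2α = 28.07°
edge 1: e_1 = (+3.16, -4.55);  n_1 = (-0.8213, -0.5704)
edge 3: e_3 = (+1.32, +2.58);  n_3 = (+0.8902, -0.4555)
∠(n_1, n_3) = 118.12°
δ = |180° − 118.12°| = 61.88°
61.88° > 2α = 28.07°  →  invalid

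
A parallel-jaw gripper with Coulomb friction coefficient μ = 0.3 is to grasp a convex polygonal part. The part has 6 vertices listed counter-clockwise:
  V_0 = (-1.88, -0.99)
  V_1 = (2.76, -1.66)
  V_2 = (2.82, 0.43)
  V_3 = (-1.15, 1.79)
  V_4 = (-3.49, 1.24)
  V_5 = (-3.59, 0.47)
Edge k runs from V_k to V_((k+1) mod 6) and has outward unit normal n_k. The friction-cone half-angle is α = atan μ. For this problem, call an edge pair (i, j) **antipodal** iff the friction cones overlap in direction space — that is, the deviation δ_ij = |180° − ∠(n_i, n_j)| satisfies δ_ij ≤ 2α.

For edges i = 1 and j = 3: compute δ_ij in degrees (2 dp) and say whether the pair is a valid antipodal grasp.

α = atan 0.3 = 16.70°;  2α = 33.40°
edge 1: e_1 = (+0.06, +2.09);  n_1 = (+0.9996, -0.0287)
edge 3: e_3 = (-2.34, -0.55);  n_3 = (-0.2288, +0.9735)
∠(n_1, n_3) = 104.87°
δ = |180° − 104.87°| = 75.13°
75.13° > 2α = 33.40°  →  invalid

δ = 75.13°, invalid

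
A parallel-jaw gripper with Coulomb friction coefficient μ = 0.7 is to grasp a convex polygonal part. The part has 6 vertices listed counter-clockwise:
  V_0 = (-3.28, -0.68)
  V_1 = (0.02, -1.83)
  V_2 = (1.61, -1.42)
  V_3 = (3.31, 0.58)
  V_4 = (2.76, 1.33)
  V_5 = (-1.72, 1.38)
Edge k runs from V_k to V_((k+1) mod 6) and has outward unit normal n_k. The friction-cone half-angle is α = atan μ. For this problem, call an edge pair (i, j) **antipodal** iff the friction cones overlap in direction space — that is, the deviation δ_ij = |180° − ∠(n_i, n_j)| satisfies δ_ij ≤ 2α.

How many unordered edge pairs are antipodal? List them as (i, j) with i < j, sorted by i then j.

count = 7; pairs: (0,3), (0,4), (1,3), (1,4), (1,5), (2,4), (2,5)

α = atan 0.7 = 34.99°;  2α = 69.98°
n_0 = (-0.3291, -0.9443)
n_1 = (+0.2497, -0.9683)
n_2 = (+0.7619, -0.6476)
n_3 = (+0.8064, +0.5914)
n_4 = (+0.0112, +0.9999)
n_5 = (-0.7972, +0.6037)
  (0,1): δ = 146.33°  ·
  (0,2): δ = 111.15°  ·
  (0,3): δ = 34.53°  ✓
  (0,4): δ = 18.57°  ✓
  (0,5): δ = 72.08°  ·
  (1,2): δ = 144.82°  ·
  (1,3): δ = 68.21°  ✓
  (1,4): δ = 15.10°  ✓
  (1,5): δ = 38.40°  ✓
  (2,3): δ = 103.38°  ·
  (2,4): δ = 50.27°  ✓
  (2,5): δ = 3.23°  ✓
  (3,4): δ = 126.89°  ·
  (3,5): δ = 73.39°  ·
  (4,5): δ = 126.50°  ·
antipodal pairs: 7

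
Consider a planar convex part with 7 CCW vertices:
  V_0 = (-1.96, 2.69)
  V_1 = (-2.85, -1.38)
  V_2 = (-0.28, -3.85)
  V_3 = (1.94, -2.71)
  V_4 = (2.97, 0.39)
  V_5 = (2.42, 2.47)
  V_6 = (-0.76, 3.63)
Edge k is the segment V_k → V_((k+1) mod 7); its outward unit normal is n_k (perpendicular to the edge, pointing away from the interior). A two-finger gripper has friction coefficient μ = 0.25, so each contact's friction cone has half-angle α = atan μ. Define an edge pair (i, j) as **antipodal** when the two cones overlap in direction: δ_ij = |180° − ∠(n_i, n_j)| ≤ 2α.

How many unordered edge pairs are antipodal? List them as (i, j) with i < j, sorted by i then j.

count = 4; pairs: (0,3), (0,4), (1,5), (2,6)

α = atan 0.25 = 14.04°;  2α = 28.07°
n_0 = (-0.9769, +0.2136)
n_1 = (-0.6929, -0.7210)
n_2 = (+0.4568, -0.8896)
n_3 = (+0.9490, -0.3153)
n_4 = (+0.9668, +0.2556)
n_5 = (+0.3427, +0.9394)
n_6 = (-0.6167, +0.7872)
  (0,1): δ = 121.53°  ·
  (0,2): δ = 50.48°  ·
  (0,3): δ = 6.04°  ✓
  (0,4): δ = 27.15°  ✓
  (0,5): δ = 82.29°  ·
  (0,6): δ = 140.41°  ·
  (1,2): δ = 108.96°  ·
  (1,3): δ = 64.52°  ·
  (1,4): δ = 31.33°  ·
  (1,5): δ = 23.82°  ✓
  (1,6): δ = 81.94°  ·
  (2,3): δ = 135.56°  ·
  (2,4): δ = 102.37°  ·
  (2,5): δ = 47.22°  ·
  (2,6): δ = 10.89°  ✓
  (3,4): δ = 146.81°  ·
  (3,5): δ = 91.66°  ·
  (3,6): δ = 33.55°  ·
  (4,5): δ = 124.85°  ·
  (4,6): δ = 66.74°  ·
  (5,6): δ = 121.89°  ·
antipodal pairs: 4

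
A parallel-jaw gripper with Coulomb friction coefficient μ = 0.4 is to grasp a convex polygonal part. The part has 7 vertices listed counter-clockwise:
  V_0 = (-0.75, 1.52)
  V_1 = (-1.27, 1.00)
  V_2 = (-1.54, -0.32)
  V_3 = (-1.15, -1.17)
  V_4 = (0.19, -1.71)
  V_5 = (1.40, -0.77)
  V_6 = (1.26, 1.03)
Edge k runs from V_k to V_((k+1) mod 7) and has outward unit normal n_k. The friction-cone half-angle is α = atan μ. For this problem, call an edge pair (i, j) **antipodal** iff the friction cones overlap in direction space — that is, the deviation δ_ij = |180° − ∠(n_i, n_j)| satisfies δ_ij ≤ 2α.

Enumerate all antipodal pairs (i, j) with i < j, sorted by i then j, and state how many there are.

count = 5; pairs: (0,4), (1,4), (1,5), (2,5), (3,6)

α = atan 0.4 = 21.80°;  2α = 43.60°
n_0 = (-0.7071, +0.7071)
n_1 = (-0.9797, +0.2004)
n_2 = (-0.9089, -0.4170)
n_3 = (-0.3738, -0.9275)
n_4 = (+0.6135, -0.7897)
n_5 = (+0.9970, +0.0775)
n_6 = (+0.2368, +0.9715)
  (0,1): δ = 146.56°  ·
  (0,2): δ = 110.35°  ·
  (0,3): δ = 66.95°  ·
  (0,4): δ = 7.16°  ✓
  (0,5): δ = 49.45°  ·
  (0,6): δ = 121.30°  ·
  (1,2): δ = 143.79°  ·
  (1,3): δ = 100.39°  ·
  (1,4): δ = 40.60°  ✓
  (1,5): δ = 16.01°  ✓
  (1,6): δ = 87.86°  ·
  (2,3): δ = 136.60°  ·
  (2,4): δ = 76.80°  ·
  (2,5): δ = 20.20°  ✓
  (2,6): δ = 51.65°  ·
  (3,4): δ = 120.21°  ·
  (3,5): δ = 63.60°  ·
  (3,6): δ = 8.25°  ✓
  (4,5): δ = 123.39°  ·
  (4,6): δ = 51.54°  ·
  (5,6): δ = 108.15°  ·
antipodal pairs: 5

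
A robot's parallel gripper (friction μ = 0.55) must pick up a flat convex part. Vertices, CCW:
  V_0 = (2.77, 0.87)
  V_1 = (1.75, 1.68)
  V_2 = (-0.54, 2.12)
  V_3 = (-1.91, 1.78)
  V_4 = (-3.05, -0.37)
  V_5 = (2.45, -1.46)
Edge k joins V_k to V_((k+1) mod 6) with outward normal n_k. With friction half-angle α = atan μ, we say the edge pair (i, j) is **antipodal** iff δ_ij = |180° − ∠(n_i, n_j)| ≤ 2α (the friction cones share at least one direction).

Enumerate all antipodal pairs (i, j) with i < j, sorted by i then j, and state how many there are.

count = 4; pairs: (0,4), (1,4), (2,4), (3,5)

α = atan 0.55 = 28.81°;  2α = 57.62°
n_0 = (+0.6219, +0.7831)
n_1 = (+0.1887, +0.9820)
n_2 = (-0.2409, +0.9706)
n_3 = (-0.8835, +0.4685)
n_4 = (-0.1944, -0.9809)
n_5 = (+0.9907, -0.1361)
  (0,1): δ = 152.42°  ·
  (0,2): δ = 127.61°  ·
  (0,3): δ = 79.48°  ·
  (0,4): δ = 27.24°  ✓
  (0,5): δ = 120.63°  ·
  (1,2): δ = 155.19°  ·
  (1,3): δ = 107.06°  ·
  (1,4): δ = 0.33°  ✓
  (1,5): δ = 93.06°  ·
  (2,3): δ = 131.87°  ·
  (2,4): δ = 25.15°  ✓
  (2,5): δ = 68.24°  ·
  (3,4): δ = 73.28°  ·
  (3,5): δ = 20.11°  ✓
  (4,5): δ = 86.61°  ·
antipodal pairs: 4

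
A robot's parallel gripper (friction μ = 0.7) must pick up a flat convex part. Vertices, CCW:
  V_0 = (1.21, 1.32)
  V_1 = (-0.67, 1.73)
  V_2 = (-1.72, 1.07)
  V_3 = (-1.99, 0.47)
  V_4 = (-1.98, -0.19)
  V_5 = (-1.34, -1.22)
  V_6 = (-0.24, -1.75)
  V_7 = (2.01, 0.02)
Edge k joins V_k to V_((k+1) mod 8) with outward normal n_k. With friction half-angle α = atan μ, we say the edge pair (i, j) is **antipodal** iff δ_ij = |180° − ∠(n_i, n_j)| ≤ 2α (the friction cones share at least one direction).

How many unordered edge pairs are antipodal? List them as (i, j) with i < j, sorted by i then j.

count = 11; pairs: (0,4), (0,5), (0,6), (1,5), (1,6), (2,6), (2,7), (3,6), (3,7), (4,7), (5,7)

α = atan 0.7 = 34.99°;  2α = 69.98°
n_0 = (+0.2131, +0.9770)
n_1 = (-0.5322, +0.8466)
n_2 = (-0.9119, +0.4104)
n_3 = (-0.9999, -0.0151)
n_4 = (-0.8494, -0.5278)
n_5 = (-0.4341, -0.9009)
n_6 = (+0.6183, -0.7860)
n_7 = (+0.8517, +0.5241)
  (0,1): δ = 135.54°  ·
  (0,2): δ = 101.93°  ·
  (0,3): δ = 76.83°  ·
  (0,4): δ = 45.84°  ✓
  (0,5): δ = 13.42°  ✓
  (0,6): δ = 50.49°  ✓
  (0,7): δ = 133.91°  ·
  (1,2): δ = 146.38°  ·
  (1,3): δ = 121.28°  ·
  (1,4): δ = 90.30°  ·
  (1,5): δ = 57.88°  ✓
  (1,6): δ = 6.04°  ✓
  (1,7): δ = 89.46°  ·
  (2,3): δ = 154.90°  ·
  (2,4): δ = 123.92°  ·
  (2,5): δ = 91.50°  ·
  (2,6): δ = 27.58°  ✓
  (2,7): δ = 55.84°  ✓
  (3,4): δ = 149.01°  ·
  (3,5): δ = 116.59°  ·
  (3,6): δ = 52.68°  ✓
  (3,7): δ = 30.74°  ✓
  (4,5): δ = 147.58°  ·
  (4,6): δ = 83.66°  ·
  (4,7): δ = 0.25°  ✓
  (5,6): δ = 116.08°  ·
  (5,7): δ = 32.67°  ✓
  (6,7): δ = 96.58°  ·
antipodal pairs: 11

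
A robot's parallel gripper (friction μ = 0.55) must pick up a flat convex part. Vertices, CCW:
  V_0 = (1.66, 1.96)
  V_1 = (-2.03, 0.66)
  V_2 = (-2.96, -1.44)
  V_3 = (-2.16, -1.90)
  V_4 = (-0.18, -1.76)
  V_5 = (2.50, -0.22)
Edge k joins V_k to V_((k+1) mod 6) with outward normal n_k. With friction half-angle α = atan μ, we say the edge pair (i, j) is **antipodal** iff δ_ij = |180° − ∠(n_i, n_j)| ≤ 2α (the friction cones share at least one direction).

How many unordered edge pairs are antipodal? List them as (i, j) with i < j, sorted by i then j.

α = atan 0.55 = 28.81°;  2α = 57.62°
n_0 = (-0.3323, +0.9432)
n_1 = (-0.9143, +0.4049)
n_2 = (-0.4985, -0.8669)
n_3 = (+0.0705, -0.9975)
n_4 = (+0.4982, -0.8670)
n_5 = (+0.9331, +0.3596)
  (0,1): δ = 133.29°  ·
  (0,2): δ = 49.31°  ✓
  (0,3): δ = 15.36°  ✓
  (0,4): δ = 10.48°  ✓
  (0,5): δ = 91.67°  ·
  (1,2): δ = 96.01°  ·
  (1,3): δ = 62.07°  ·
  (1,4): δ = 36.23°  ✓
  (1,5): δ = 44.96°  ✓
  (2,3): δ = 146.06°  ·
  (2,4): δ = 120.22°  ·
  (2,5): δ = 39.03°  ✓
  (3,4): δ = 154.16°  ·
  (3,5): δ = 72.97°  ·
  (4,5): δ = 98.81°  ·
antipodal pairs: 6

count = 6; pairs: (0,2), (0,3), (0,4), (1,4), (1,5), (2,5)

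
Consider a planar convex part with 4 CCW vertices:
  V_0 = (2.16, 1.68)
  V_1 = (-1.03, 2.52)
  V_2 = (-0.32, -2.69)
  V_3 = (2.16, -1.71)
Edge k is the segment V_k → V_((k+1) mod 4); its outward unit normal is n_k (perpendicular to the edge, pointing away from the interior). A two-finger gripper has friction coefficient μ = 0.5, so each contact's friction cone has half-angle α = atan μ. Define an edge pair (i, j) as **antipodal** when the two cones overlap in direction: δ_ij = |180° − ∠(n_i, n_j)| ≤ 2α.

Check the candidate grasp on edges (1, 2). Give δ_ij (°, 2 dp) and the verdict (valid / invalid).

α = atan 0.5 = 26.57°;  2α = 53.13°
edge 1: e_1 = (+0.71, -5.21);  n_1 = (-0.9908, -0.1350)
edge 2: e_2 = (+2.48, +0.98);  n_2 = (+0.3675, -0.9300)
∠(n_1, n_2) = 103.80°
δ = |180° − 103.80°| = 76.20°
76.20° > 2α = 53.13°  →  invalid

δ = 76.20°, invalid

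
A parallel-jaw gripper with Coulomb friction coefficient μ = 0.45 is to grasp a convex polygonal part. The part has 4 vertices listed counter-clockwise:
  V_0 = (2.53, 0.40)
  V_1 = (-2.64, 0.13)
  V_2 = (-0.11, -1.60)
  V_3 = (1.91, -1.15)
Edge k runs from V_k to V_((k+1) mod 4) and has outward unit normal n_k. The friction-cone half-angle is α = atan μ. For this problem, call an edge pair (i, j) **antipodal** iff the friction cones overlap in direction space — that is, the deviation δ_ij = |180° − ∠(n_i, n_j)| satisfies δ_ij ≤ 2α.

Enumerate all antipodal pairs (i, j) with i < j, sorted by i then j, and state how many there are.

count = 2; pairs: (0,1), (0,2)

α = atan 0.45 = 24.23°;  2α = 48.46°
n_0 = (-0.0522, +0.9986)
n_1 = (-0.5644, -0.8255)
n_2 = (+0.2174, -0.9761)
n_3 = (+0.9285, -0.3714)
  (0,1): δ = 37.35°  ✓
  (0,2): δ = 9.57°  ✓
  (0,3): δ = 65.21°  ·
  (1,2): δ = 133.08°  ·
  (1,3): δ = 77.44°  ·
  (2,3): δ = 124.36°  ·
antipodal pairs: 2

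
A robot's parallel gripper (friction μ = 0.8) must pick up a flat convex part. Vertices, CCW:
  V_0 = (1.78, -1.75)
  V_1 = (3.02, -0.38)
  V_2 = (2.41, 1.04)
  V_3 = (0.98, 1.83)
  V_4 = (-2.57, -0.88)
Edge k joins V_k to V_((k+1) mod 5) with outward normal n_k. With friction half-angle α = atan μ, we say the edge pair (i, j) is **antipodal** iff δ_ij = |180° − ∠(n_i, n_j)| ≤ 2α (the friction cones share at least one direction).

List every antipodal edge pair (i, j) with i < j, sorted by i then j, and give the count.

count = 6; pairs: (0,2), (0,3), (1,3), (1,4), (2,4), (3,4)

α = atan 0.8 = 38.66°;  2α = 77.32°
n_0 = (+0.7414, -0.6711)
n_1 = (+0.9188, +0.3947)
n_2 = (+0.4836, +0.8753)
n_3 = (-0.6068, +0.7949)
n_4 = (-0.1961, -0.9806)
  (0,1): δ = 114.60°  ·
  (0,2): δ = 76.77°  ✓
  (0,3): δ = 10.49°  ✓
  (0,4): δ = 120.84°  ·
  (1,2): δ = 142.17°  ·
  (1,3): δ = 75.89°  ✓
  (1,4): δ = 55.44°  ✓
  (2,3): δ = 113.72°  ·
  (2,4): δ = 17.61°  ✓
  (3,4): δ = 48.67°  ✓
antipodal pairs: 6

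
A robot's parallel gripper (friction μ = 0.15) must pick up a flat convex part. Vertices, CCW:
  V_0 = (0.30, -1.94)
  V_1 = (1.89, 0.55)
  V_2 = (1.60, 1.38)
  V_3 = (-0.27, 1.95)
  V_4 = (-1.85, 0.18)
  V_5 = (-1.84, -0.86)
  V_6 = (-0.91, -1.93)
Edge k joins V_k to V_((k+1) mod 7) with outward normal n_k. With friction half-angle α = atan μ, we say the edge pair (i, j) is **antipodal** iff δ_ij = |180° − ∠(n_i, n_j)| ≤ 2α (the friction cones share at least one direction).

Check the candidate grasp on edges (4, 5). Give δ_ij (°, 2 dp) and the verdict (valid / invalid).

δ = 139.56°, invalid

α = atan 0.15 = 8.53°;  2α = 17.06°
edge 4: e_4 = (+0.01, -1.04);  n_4 = (-1.0000, -0.0096)
edge 5: e_5 = (+0.93, -1.07);  n_5 = (-0.7548, -0.6560)
∠(n_4, n_5) = 40.44°
δ = |180° − 40.44°| = 139.56°
139.56° > 2α = 17.06°  →  invalid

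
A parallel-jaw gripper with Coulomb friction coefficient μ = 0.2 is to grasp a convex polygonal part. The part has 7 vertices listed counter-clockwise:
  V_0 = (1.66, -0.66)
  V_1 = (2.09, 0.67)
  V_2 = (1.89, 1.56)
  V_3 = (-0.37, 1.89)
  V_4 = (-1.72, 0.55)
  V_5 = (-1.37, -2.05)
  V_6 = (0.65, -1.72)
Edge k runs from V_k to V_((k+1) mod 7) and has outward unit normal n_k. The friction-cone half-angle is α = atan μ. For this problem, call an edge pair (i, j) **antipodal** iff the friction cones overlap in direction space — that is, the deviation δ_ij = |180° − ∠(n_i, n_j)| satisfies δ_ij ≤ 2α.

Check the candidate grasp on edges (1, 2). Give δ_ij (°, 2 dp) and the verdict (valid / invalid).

δ = 110.97°, invalid

α = atan 0.2 = 11.31°;  2α = 22.62°
edge 1: e_1 = (-0.20, +0.89);  n_1 = (+0.9757, +0.2193)
edge 2: e_2 = (-2.26, +0.33);  n_2 = (+0.1445, +0.9895)
∠(n_1, n_2) = 69.03°
δ = |180° − 69.03°| = 110.97°
110.97° > 2α = 22.62°  →  invalid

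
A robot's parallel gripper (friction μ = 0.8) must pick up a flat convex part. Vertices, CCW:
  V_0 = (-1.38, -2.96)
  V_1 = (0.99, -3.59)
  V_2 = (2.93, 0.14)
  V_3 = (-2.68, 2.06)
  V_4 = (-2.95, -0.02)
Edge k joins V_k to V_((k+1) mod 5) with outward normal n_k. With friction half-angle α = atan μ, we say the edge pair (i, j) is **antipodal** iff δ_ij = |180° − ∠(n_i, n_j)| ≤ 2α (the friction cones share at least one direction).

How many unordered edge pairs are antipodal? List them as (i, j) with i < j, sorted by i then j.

count = 4; pairs: (0,2), (1,3), (1,4), (2,4)

α = atan 0.8 = 38.66°;  2α = 77.32°
n_0 = (-0.2569, -0.9664)
n_1 = (+0.8872, -0.4614)
n_2 = (+0.3238, +0.9461)
n_3 = (-0.9917, +0.1287)
n_4 = (-0.8821, -0.4711)
  (0,1): δ = 102.59°  ·
  (0,2): δ = 4.01°  ✓
  (0,3): δ = 97.49°  ·
  (0,4): δ = 132.99°  ·
  (1,2): δ = 81.41°  ·
  (1,3): δ = 20.08°  ✓
  (1,4): δ = 55.58°  ✓
  (2,3): δ = 78.50°  ·
  (2,4): δ = 43.00°  ✓
  (3,4): δ = 144.50°  ·
antipodal pairs: 4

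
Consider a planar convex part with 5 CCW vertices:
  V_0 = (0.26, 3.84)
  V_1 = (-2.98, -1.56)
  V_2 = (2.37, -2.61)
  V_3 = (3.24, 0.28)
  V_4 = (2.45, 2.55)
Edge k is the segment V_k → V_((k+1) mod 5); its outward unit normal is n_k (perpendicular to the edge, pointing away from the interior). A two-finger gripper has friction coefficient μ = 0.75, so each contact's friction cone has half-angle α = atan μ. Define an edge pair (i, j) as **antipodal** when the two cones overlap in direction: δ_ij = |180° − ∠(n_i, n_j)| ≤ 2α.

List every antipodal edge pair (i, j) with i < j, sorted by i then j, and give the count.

α = atan 0.75 = 36.87°;  2α = 73.74°
n_0 = (-0.8575, +0.5145)
n_1 = (-0.1926, -0.9813)
n_2 = (+0.9576, -0.2883)
n_3 = (+0.9444, +0.3287)
n_4 = (+0.5075, +0.8616)
  (0,1): δ = 70.14°  ✓
  (0,2): δ = 14.21°  ✓
  (0,3): δ = 50.15°  ✓
  (0,4): δ = 90.46°  ·
  (1,2): δ = 95.65°  ·
  (1,3): δ = 59.71°  ✓
  (1,4): δ = 19.40°  ✓
  (2,3): δ = 144.06°  ·
  (2,4): δ = 103.75°  ·
  (3,4): δ = 139.69°  ·
antipodal pairs: 5

count = 5; pairs: (0,1), (0,2), (0,3), (1,3), (1,4)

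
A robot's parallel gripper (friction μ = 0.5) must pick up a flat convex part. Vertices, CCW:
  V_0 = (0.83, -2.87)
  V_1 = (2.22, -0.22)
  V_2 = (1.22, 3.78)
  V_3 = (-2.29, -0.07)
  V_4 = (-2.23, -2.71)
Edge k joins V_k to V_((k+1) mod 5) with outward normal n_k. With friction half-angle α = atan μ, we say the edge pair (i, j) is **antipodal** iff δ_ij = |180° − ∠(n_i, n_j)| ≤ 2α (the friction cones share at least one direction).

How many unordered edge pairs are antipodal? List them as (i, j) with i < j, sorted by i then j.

count = 4; pairs: (0,2), (0,3), (1,3), (2,4)

α = atan 0.5 = 26.57°;  2α = 53.13°
n_0 = (+0.8856, -0.4645)
n_1 = (+0.9701, +0.2425)
n_2 = (-0.7390, +0.6737)
n_3 = (-0.9997, -0.0227)
n_4 = (-0.0522, -0.9986)
  (0,1): δ = 138.29°  ·
  (0,2): δ = 14.68°  ✓
  (0,3): δ = 28.98°  ✓
  (0,4): δ = 114.69°  ·
  (1,2): δ = 56.39°  ·
  (1,3): δ = 12.73°  ✓
  (1,4): δ = 72.97°  ·
  (2,3): δ = 136.34°  ·
  (2,4): δ = 50.64°  ✓
  (3,4): δ = 94.30°  ·
antipodal pairs: 4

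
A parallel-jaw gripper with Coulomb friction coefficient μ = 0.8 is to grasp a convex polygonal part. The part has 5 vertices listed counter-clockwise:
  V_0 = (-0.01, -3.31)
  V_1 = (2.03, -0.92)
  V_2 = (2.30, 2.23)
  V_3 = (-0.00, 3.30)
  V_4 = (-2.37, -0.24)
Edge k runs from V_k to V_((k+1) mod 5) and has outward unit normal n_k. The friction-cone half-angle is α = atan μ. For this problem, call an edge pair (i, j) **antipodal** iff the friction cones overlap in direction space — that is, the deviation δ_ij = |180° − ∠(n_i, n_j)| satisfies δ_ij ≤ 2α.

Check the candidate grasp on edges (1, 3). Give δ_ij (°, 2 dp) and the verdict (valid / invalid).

δ = 28.90°, valid

α = atan 0.8 = 38.66°;  2α = 77.32°
edge 1: e_1 = (+0.27, +3.15);  n_1 = (+0.9963, -0.0854)
edge 3: e_3 = (-2.37, -3.54);  n_3 = (-0.8310, +0.5563)
∠(n_1, n_3) = 151.10°
δ = |180° − 151.10°| = 28.90°
28.90° ≤ 2α = 77.32°  →  valid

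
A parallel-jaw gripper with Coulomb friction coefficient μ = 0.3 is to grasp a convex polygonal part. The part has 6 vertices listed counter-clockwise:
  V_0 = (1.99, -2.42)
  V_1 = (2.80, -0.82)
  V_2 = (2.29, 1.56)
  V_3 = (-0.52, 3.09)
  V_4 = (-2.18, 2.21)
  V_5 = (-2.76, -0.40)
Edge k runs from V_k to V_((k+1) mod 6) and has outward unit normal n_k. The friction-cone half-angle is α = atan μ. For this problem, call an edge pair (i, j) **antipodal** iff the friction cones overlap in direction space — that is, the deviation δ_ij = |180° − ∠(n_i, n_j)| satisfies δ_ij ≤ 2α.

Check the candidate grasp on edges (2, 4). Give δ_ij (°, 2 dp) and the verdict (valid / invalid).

α = atan 0.3 = 16.70°;  2α = 33.40°
edge 2: e_2 = (-2.81, +1.53);  n_2 = (+0.4782, +0.8783)
edge 4: e_4 = (-0.58, -2.61);  n_4 = (-0.9762, +0.2169)
∠(n_2, n_4) = 106.04°
δ = |180° − 106.04°| = 73.96°
73.96° > 2α = 33.40°  →  invalid

δ = 73.96°, invalid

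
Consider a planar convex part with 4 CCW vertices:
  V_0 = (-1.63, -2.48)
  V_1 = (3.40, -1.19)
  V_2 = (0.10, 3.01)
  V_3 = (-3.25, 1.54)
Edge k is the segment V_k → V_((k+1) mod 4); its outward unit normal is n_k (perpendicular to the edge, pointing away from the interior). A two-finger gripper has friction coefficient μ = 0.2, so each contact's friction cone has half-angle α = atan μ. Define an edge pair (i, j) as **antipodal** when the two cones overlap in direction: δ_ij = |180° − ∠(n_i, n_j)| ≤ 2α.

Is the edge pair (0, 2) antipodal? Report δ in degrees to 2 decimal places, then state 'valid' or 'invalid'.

δ = 9.31°, valid

α = atan 0.2 = 11.31°;  2α = 22.62°
edge 0: e_0 = (+5.03, +1.29);  n_0 = (+0.2484, -0.9687)
edge 2: e_2 = (-3.35, -1.47);  n_2 = (-0.4018, +0.9157)
∠(n_0, n_2) = 170.69°
δ = |180° − 170.69°| = 9.31°
9.31° ≤ 2α = 22.62°  →  valid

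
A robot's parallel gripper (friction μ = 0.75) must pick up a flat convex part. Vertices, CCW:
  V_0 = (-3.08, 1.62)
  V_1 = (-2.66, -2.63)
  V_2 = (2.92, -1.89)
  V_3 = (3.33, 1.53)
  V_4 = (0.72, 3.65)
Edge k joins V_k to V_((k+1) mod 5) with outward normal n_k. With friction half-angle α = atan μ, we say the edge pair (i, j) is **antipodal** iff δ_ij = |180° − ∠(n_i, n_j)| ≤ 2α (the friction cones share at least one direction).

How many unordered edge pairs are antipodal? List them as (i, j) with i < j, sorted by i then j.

α = atan 0.75 = 36.87°;  2α = 73.74°
n_0 = (-0.9952, -0.0983)
n_1 = (+0.1315, -0.9913)
n_2 = (+0.9929, -0.1190)
n_3 = (+0.6305, +0.7762)
n_4 = (-0.4712, +0.8820)
  (0,1): δ = 88.09°  ·
  (0,2): δ = 12.48°  ✓
  (0,3): δ = 45.27°  ✓
  (0,4): δ = 112.47°  ·
  (1,2): δ = 104.39°  ·
  (1,3): δ = 46.64°  ✓
  (1,4): δ = 20.56°  ✓
  (2,3): δ = 122.25°  ·
  (2,4): δ = 55.05°  ✓
  (3,4): δ = 112.80°  ·
antipodal pairs: 5

count = 5; pairs: (0,2), (0,3), (1,3), (1,4), (2,4)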